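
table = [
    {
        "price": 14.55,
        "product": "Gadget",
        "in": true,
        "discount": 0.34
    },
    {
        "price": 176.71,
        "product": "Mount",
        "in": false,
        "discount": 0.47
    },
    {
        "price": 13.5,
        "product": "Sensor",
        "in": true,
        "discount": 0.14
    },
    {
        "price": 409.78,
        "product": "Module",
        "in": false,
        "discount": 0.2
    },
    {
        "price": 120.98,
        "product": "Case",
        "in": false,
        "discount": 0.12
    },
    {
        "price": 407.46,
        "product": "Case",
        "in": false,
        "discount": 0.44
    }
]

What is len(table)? 6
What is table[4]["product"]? "Case"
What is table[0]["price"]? 14.55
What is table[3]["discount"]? 0.2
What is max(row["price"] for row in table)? 409.78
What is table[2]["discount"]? 0.14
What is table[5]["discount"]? 0.44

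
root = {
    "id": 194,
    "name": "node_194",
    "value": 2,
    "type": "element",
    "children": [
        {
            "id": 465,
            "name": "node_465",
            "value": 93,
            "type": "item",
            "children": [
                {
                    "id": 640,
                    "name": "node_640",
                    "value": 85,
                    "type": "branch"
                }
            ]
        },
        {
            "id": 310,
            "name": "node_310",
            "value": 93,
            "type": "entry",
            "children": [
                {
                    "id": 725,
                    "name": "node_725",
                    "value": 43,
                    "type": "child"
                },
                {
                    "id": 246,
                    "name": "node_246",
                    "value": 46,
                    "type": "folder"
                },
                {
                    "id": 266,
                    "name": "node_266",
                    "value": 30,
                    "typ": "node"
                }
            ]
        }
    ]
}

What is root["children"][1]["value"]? 93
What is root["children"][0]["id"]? 465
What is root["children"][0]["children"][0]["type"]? "branch"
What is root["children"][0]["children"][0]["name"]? "node_640"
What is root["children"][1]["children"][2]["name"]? "node_266"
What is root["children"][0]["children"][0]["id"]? 640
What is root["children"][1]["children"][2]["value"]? 30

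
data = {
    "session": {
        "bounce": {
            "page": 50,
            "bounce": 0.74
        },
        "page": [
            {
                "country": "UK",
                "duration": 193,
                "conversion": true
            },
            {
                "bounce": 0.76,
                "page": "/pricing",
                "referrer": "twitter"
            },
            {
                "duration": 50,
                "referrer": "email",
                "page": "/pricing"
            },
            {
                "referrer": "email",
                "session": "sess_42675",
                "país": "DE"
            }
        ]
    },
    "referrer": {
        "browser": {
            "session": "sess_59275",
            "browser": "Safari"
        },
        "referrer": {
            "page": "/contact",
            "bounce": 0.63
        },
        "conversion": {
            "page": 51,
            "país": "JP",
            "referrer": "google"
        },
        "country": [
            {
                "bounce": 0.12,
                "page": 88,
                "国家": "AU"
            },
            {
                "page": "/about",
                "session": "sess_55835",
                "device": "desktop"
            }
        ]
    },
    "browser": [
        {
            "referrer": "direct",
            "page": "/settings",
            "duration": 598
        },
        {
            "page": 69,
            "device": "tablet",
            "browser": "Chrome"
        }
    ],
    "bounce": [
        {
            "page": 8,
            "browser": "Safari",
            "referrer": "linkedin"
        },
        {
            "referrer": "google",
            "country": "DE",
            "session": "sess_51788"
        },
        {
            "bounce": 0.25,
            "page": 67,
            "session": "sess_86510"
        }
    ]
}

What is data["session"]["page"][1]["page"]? "/pricing"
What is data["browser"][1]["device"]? "tablet"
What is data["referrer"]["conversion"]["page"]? 51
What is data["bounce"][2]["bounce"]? 0.25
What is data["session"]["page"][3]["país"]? "DE"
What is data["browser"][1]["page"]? 69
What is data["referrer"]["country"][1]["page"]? "/about"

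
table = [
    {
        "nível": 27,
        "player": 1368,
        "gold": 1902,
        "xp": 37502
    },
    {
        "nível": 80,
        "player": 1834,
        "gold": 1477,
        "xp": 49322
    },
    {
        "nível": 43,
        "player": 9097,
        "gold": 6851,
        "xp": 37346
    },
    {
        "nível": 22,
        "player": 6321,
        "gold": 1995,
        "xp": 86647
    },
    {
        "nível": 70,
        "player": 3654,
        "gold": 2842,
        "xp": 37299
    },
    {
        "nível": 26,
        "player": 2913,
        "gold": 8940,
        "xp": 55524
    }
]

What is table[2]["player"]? 9097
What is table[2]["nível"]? 43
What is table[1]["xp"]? 49322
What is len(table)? 6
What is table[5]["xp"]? 55524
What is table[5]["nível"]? 26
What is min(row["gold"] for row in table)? 1477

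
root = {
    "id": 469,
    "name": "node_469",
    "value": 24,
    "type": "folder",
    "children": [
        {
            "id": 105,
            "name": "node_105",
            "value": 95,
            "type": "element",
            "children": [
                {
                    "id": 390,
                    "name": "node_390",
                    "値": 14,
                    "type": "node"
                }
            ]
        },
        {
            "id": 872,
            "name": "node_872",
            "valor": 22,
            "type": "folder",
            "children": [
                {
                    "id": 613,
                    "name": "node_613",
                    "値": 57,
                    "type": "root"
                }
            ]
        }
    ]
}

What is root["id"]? 469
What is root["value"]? 24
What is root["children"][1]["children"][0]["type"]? "root"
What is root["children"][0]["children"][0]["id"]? 390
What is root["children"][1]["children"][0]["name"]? "node_613"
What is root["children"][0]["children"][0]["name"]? "node_390"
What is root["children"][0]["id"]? 105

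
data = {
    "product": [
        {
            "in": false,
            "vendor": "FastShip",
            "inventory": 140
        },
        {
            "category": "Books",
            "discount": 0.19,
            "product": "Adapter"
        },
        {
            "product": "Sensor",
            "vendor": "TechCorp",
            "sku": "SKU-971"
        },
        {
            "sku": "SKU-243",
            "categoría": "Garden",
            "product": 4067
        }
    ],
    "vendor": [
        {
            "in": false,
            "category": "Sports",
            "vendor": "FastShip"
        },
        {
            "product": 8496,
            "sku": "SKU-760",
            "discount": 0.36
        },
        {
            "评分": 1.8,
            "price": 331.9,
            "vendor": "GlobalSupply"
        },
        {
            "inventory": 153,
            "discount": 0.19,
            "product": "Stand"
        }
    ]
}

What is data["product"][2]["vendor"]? "TechCorp"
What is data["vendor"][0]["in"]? False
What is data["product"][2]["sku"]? "SKU-971"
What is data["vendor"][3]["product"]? "Stand"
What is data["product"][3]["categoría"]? "Garden"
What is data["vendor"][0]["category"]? "Sports"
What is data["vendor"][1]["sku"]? "SKU-760"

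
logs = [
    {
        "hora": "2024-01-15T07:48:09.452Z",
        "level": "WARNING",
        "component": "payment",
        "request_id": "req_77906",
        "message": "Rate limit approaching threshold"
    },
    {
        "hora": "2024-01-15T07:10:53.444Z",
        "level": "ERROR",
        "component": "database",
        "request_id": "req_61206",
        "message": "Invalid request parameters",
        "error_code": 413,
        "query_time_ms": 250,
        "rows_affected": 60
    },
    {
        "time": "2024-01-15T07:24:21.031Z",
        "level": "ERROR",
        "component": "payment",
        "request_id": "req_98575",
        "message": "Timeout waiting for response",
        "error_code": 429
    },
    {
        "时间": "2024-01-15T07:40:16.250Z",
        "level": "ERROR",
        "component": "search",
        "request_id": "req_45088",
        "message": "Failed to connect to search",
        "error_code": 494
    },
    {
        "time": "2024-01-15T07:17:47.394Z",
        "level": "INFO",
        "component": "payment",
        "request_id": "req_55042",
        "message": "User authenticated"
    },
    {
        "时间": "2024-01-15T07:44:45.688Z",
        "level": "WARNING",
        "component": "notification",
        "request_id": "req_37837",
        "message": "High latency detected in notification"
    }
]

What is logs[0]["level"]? "WARNING"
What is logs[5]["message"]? "High latency detected in notification"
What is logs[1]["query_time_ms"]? 250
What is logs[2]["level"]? "ERROR"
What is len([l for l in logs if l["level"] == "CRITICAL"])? 0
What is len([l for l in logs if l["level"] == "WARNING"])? 2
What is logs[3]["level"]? "ERROR"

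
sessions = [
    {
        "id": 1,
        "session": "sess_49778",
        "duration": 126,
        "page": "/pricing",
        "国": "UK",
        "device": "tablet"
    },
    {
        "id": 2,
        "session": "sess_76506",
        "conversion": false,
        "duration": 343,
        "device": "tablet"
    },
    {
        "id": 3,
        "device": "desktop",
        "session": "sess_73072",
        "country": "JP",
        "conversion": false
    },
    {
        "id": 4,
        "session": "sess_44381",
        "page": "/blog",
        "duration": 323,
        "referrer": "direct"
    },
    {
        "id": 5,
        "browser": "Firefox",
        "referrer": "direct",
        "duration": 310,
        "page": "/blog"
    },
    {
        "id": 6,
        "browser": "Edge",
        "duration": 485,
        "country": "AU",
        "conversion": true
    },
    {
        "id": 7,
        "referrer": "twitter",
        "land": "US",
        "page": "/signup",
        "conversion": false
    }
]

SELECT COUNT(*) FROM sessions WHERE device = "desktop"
1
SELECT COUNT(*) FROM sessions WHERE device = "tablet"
2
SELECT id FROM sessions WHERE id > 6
[7]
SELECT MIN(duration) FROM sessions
126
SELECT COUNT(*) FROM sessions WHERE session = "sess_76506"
1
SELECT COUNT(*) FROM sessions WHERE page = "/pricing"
1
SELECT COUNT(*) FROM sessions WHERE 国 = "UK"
1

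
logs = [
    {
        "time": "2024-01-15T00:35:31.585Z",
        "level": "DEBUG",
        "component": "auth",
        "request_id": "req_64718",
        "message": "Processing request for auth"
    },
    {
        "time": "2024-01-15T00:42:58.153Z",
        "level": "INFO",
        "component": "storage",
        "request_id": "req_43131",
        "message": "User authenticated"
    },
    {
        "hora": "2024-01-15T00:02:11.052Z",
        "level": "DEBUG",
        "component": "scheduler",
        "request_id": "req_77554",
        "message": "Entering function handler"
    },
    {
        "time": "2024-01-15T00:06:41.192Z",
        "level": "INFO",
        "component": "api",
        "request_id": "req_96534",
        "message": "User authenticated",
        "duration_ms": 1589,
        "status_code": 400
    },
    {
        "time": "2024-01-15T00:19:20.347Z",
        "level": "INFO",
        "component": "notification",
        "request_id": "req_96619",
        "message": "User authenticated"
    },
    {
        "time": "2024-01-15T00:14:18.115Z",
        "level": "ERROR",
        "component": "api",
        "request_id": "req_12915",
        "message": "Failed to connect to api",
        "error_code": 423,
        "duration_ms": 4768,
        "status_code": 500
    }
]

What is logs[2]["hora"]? "2024-01-15T00:02:11.052Z"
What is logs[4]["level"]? "INFO"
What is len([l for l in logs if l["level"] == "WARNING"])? 0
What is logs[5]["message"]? "Failed to connect to api"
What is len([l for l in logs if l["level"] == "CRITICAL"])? 0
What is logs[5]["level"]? "ERROR"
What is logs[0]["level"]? "DEBUG"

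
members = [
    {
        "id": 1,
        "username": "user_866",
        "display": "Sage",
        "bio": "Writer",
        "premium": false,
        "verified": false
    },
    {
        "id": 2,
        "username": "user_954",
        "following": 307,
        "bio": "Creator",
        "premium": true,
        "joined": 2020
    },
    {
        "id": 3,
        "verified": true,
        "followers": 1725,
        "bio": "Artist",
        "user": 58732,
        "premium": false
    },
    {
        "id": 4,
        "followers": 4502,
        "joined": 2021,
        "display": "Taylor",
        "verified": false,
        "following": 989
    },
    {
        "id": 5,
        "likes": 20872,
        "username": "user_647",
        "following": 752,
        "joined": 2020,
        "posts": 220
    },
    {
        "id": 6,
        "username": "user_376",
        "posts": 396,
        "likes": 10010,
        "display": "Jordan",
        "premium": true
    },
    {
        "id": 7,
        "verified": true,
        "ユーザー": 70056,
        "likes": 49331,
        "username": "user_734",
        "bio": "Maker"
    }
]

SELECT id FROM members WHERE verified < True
[1, 4]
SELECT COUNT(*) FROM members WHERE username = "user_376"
1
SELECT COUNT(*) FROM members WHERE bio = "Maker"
1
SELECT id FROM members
[1, 2, 3, 4, 5, 6, 7]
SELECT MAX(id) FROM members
7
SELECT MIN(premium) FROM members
False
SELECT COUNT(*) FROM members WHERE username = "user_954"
1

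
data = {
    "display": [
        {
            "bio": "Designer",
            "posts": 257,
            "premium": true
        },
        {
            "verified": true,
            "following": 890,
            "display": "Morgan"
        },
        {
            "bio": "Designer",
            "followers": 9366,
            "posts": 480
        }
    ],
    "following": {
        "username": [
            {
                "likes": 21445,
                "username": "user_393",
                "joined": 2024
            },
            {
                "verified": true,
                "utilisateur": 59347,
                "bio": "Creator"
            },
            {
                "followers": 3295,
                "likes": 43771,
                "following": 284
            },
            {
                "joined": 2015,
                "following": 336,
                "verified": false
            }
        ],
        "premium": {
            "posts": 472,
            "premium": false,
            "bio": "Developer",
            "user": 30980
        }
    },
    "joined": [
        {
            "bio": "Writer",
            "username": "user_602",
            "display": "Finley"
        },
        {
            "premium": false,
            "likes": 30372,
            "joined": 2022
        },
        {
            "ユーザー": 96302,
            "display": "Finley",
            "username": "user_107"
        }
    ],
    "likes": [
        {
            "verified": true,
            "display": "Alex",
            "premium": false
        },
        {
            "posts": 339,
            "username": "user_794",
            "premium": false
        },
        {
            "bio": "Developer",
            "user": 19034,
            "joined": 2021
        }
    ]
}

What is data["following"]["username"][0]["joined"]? 2024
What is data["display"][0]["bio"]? "Designer"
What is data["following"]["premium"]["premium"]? False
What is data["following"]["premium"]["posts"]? 472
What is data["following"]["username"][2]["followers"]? 3295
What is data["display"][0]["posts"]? 257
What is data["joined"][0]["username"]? "user_602"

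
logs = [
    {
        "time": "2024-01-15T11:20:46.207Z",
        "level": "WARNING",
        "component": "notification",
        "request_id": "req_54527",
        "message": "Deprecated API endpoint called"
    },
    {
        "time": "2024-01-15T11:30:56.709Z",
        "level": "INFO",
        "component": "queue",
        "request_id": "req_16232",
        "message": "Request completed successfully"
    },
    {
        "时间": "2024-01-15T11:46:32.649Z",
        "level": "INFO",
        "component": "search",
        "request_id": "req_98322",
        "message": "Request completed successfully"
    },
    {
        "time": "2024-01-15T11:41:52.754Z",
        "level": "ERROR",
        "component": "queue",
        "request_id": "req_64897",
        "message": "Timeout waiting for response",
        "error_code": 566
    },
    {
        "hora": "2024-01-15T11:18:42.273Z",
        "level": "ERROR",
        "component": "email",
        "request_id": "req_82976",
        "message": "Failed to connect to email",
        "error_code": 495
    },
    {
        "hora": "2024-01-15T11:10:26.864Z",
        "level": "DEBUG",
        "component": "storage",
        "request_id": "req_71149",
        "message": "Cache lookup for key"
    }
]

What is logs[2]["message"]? "Request completed successfully"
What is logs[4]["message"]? "Failed to connect to email"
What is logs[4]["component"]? "email"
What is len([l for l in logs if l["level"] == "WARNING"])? 1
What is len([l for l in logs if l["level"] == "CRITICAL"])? 0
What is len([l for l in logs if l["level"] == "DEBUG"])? 1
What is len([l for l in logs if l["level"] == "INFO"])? 2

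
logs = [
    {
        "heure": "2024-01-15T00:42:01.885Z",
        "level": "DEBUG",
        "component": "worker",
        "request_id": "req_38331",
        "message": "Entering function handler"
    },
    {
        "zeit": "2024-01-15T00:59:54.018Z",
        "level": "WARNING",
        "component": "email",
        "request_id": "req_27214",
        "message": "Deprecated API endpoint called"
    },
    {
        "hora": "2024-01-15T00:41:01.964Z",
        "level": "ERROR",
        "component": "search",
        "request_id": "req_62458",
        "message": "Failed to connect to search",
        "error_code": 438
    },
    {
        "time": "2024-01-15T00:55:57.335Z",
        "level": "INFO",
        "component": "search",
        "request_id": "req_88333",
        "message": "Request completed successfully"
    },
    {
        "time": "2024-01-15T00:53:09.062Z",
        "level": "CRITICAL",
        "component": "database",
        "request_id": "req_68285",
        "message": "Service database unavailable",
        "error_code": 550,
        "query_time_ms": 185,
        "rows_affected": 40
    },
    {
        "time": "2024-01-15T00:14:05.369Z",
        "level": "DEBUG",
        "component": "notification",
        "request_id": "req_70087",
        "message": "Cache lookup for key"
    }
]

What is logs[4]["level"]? "CRITICAL"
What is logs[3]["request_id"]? "req_88333"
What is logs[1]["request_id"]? "req_27214"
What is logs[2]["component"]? "search"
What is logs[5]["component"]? "notification"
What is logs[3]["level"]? "INFO"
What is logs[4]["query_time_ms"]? 185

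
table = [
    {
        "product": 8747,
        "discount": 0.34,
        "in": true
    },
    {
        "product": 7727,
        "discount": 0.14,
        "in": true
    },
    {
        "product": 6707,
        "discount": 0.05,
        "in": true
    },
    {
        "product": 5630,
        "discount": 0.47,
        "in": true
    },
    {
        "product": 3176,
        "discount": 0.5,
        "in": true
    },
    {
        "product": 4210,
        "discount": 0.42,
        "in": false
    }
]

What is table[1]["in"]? True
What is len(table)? 6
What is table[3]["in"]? True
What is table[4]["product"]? 3176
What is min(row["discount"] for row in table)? 0.05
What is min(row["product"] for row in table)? 3176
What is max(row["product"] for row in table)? 8747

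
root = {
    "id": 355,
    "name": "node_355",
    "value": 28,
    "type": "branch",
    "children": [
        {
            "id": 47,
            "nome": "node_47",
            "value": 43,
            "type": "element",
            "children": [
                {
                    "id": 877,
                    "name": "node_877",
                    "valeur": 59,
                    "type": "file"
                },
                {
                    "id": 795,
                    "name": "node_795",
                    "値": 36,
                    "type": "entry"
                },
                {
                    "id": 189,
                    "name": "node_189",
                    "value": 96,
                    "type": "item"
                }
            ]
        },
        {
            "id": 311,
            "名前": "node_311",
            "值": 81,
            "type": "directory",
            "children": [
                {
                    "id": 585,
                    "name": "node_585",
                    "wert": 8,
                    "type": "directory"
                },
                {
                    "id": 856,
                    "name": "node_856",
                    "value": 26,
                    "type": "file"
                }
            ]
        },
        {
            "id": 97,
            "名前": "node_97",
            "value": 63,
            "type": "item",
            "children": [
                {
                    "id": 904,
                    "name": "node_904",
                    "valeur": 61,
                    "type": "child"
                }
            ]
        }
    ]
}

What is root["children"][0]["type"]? "element"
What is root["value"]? 28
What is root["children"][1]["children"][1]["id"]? 856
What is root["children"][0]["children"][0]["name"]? "node_877"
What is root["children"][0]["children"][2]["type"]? "item"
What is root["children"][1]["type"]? "directory"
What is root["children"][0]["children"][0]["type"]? "file"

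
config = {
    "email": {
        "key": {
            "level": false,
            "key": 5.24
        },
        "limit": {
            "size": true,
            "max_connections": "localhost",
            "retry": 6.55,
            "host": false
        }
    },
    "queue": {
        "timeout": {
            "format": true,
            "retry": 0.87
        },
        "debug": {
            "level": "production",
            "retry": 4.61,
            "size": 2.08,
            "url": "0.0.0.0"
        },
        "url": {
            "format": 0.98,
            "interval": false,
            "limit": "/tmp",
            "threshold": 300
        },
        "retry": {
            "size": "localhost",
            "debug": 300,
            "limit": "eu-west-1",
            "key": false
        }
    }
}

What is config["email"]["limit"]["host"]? False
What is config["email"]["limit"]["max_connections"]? "localhost"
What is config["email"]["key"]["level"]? False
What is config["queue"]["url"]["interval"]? False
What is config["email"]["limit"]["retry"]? 6.55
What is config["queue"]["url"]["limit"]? "/tmp"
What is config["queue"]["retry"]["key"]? False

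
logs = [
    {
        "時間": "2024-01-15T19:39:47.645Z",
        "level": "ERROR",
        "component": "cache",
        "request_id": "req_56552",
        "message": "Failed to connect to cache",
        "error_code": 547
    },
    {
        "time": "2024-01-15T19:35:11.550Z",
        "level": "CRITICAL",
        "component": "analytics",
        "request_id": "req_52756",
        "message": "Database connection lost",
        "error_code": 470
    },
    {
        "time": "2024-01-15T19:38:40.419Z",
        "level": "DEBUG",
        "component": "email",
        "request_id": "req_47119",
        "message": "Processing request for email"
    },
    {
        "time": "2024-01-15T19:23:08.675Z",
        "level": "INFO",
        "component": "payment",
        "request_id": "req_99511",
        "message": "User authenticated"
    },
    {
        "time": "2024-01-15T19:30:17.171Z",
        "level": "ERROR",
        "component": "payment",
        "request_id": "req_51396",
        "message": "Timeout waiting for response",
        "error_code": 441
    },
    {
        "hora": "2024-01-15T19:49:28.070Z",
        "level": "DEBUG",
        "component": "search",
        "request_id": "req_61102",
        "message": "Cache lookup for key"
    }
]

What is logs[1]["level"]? "CRITICAL"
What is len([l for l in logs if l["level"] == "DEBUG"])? 2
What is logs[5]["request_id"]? "req_61102"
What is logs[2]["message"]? "Processing request for email"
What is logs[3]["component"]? "payment"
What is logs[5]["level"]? "DEBUG"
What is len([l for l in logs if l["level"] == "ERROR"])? 2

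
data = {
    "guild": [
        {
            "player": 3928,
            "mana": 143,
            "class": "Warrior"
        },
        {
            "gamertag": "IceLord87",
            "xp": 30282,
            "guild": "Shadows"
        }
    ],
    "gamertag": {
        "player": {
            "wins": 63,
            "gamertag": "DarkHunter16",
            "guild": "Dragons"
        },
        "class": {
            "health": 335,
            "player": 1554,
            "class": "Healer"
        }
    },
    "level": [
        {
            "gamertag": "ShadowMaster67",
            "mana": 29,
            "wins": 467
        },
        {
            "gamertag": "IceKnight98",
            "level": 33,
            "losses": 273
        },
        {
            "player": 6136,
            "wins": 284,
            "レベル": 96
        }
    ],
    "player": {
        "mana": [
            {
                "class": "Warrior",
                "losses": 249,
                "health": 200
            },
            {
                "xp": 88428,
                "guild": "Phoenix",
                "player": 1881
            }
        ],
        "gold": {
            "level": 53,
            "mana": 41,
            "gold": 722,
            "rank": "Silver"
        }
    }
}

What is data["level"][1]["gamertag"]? "IceKnight98"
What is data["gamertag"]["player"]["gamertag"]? "DarkHunter16"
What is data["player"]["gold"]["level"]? 53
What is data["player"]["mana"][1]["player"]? 1881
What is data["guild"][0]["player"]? 3928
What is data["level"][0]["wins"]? 467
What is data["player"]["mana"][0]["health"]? 200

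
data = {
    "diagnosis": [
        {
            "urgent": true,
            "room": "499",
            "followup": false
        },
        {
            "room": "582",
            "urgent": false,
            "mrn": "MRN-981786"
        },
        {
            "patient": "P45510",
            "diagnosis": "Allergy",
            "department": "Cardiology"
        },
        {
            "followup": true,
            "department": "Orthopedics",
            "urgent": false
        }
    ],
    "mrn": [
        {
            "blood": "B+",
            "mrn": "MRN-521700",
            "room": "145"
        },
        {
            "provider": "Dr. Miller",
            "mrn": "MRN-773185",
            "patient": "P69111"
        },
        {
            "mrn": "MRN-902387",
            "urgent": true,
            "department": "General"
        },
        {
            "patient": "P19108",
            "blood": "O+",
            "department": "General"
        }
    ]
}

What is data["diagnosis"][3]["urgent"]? False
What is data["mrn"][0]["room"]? "145"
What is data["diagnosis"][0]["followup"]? False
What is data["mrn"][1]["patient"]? "P69111"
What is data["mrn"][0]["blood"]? "B+"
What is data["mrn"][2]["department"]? "General"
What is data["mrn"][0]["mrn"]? "MRN-521700"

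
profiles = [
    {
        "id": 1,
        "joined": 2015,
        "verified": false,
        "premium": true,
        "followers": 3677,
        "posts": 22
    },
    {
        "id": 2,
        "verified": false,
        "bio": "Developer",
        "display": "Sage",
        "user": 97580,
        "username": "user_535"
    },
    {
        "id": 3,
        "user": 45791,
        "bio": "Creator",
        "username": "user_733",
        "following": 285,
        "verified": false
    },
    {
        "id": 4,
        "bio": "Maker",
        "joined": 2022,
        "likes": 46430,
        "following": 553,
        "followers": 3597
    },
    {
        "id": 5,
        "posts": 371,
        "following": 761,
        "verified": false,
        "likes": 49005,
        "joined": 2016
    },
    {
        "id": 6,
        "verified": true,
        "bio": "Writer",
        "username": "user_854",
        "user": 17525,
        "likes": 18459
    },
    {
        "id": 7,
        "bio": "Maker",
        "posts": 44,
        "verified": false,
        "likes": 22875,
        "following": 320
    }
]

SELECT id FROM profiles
[1, 2, 3, 4, 5, 6, 7]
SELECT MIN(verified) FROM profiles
False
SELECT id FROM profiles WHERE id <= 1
[1]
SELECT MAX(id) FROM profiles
7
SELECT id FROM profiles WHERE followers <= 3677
[1, 4]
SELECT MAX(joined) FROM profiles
2022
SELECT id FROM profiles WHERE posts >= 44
[5, 7]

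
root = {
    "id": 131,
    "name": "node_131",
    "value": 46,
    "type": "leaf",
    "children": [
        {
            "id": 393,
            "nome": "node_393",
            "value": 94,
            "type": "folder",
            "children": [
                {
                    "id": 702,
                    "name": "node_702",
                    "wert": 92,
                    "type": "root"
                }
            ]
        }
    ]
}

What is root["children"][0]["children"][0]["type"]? "root"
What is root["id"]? 131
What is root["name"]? "node_131"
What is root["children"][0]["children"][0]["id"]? 702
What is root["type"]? "leaf"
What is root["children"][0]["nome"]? "node_393"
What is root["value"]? 46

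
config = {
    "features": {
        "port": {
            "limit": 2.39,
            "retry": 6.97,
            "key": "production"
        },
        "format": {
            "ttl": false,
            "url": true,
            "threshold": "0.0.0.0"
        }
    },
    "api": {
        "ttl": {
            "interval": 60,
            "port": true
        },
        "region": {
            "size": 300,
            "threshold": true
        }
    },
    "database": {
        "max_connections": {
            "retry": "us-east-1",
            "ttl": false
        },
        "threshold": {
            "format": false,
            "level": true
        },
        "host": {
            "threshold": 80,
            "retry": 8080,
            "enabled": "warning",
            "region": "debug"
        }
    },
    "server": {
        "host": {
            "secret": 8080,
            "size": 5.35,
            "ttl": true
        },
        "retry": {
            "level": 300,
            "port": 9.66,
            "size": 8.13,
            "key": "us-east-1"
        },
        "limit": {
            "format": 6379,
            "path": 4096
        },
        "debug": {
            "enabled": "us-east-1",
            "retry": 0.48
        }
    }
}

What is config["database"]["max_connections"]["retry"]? "us-east-1"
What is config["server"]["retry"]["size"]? 8.13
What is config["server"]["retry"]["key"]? "us-east-1"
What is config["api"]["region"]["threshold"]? True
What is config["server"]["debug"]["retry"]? 0.48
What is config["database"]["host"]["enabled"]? "warning"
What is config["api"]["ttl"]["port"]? True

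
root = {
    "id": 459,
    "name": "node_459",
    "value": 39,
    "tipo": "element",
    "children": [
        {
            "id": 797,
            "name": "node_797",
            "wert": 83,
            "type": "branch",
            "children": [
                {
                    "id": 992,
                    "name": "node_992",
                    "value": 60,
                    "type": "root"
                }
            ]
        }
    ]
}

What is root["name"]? "node_459"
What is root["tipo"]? "element"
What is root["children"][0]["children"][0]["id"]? 992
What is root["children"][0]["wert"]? 83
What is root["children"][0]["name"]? "node_797"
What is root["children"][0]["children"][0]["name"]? "node_992"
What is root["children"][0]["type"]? "branch"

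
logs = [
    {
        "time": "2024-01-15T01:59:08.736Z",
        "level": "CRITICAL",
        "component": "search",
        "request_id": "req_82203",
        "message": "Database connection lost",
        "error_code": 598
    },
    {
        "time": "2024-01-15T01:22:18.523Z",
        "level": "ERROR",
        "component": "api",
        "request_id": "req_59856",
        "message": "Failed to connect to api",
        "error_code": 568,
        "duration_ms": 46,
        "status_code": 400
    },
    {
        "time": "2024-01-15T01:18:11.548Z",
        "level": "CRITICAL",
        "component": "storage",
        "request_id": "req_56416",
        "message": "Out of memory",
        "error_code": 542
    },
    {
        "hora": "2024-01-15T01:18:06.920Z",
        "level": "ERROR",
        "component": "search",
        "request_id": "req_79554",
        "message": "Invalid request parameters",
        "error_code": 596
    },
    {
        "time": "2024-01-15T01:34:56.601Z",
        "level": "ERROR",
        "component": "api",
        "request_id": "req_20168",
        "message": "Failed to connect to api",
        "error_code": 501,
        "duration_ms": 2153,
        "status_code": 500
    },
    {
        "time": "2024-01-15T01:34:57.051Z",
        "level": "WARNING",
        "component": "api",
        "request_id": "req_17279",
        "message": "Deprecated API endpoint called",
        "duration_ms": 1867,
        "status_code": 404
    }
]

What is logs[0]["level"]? "CRITICAL"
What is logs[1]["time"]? "2024-01-15T01:22:18.523Z"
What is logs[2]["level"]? "CRITICAL"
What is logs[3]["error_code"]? 596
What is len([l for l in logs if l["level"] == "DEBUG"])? 0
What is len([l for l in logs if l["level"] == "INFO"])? 0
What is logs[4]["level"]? "ERROR"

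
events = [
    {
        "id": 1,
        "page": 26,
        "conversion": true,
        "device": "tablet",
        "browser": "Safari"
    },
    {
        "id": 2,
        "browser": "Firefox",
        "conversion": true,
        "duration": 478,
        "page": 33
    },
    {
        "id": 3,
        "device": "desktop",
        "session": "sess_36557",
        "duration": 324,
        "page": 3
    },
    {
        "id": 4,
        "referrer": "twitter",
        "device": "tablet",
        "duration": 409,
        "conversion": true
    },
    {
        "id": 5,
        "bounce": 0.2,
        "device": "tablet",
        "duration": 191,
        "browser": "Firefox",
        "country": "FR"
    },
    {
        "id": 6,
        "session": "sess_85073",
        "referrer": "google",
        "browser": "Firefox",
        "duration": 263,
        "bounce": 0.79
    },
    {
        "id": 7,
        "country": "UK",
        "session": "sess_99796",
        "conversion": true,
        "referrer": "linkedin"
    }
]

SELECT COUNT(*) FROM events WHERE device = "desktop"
1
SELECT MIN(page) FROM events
3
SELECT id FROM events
[1, 2, 3, 4, 5, 6, 7]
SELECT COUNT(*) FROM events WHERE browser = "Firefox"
3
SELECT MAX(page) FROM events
33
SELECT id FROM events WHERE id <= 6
[1, 2, 3, 4, 5, 6]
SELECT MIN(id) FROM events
1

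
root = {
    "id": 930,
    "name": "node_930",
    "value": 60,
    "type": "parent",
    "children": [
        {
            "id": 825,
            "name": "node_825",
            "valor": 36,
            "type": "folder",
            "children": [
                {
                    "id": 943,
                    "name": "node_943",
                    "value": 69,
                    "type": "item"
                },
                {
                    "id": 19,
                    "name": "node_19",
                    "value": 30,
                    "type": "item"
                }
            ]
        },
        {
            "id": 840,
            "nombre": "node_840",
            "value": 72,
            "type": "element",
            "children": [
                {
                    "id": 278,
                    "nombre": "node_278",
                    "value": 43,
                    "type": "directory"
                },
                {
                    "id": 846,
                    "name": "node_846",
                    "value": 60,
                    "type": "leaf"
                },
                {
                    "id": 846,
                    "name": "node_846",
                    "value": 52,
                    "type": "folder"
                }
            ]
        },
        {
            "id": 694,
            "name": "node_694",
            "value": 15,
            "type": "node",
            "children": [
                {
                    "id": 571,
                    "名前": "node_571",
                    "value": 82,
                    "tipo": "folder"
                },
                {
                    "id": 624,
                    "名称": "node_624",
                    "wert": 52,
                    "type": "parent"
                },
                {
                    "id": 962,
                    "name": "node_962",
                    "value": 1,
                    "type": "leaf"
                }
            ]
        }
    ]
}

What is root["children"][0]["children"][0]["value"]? 69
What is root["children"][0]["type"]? "folder"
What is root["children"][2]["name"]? "node_694"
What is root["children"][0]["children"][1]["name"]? "node_19"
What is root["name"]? "node_930"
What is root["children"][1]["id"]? 840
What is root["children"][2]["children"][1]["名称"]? "node_624"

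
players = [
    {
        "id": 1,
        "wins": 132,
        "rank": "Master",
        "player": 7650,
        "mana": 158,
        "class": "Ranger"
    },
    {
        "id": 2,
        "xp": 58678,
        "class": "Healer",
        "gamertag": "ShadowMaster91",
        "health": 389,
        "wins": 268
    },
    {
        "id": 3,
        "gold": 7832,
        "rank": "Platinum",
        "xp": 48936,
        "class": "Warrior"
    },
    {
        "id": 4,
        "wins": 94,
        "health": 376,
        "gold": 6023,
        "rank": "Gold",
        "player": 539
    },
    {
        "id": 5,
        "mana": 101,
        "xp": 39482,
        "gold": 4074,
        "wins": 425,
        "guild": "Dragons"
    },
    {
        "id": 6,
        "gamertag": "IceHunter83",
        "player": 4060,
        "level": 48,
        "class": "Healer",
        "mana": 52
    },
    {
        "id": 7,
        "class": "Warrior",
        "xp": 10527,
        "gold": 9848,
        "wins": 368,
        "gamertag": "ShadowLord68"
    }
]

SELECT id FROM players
[1, 2, 3, 4, 5, 6, 7]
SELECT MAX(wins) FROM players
425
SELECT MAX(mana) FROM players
158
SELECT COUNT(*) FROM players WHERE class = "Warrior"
2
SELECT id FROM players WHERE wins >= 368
[5, 7]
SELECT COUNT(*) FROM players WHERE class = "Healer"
2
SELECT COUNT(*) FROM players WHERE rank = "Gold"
1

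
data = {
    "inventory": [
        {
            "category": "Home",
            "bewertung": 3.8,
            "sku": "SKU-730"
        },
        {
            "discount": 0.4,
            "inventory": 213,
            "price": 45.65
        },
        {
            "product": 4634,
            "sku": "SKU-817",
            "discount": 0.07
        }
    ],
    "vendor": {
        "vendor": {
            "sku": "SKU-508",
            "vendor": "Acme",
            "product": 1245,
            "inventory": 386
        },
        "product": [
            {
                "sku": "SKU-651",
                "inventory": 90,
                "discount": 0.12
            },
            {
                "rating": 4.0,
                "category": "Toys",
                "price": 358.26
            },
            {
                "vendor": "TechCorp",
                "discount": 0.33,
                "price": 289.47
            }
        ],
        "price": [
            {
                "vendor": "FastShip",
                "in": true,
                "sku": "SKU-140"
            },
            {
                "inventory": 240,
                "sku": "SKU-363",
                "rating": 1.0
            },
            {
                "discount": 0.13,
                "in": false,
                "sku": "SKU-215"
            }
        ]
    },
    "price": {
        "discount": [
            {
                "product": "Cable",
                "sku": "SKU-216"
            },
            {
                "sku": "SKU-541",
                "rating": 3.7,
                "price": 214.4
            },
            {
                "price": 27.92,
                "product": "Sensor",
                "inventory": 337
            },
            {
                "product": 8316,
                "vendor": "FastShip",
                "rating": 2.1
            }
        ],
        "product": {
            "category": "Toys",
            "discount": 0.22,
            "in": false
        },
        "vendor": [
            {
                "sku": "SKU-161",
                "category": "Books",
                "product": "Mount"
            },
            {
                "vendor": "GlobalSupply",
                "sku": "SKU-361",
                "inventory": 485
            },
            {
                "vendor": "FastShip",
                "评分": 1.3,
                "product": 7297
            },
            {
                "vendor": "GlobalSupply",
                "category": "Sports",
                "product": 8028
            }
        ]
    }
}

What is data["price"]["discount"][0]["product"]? "Cable"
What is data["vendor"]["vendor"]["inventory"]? 386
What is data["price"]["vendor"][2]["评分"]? 1.3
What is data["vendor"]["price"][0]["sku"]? "SKU-140"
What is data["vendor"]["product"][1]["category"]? "Toys"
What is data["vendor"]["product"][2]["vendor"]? "TechCorp"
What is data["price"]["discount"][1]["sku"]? "SKU-541"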